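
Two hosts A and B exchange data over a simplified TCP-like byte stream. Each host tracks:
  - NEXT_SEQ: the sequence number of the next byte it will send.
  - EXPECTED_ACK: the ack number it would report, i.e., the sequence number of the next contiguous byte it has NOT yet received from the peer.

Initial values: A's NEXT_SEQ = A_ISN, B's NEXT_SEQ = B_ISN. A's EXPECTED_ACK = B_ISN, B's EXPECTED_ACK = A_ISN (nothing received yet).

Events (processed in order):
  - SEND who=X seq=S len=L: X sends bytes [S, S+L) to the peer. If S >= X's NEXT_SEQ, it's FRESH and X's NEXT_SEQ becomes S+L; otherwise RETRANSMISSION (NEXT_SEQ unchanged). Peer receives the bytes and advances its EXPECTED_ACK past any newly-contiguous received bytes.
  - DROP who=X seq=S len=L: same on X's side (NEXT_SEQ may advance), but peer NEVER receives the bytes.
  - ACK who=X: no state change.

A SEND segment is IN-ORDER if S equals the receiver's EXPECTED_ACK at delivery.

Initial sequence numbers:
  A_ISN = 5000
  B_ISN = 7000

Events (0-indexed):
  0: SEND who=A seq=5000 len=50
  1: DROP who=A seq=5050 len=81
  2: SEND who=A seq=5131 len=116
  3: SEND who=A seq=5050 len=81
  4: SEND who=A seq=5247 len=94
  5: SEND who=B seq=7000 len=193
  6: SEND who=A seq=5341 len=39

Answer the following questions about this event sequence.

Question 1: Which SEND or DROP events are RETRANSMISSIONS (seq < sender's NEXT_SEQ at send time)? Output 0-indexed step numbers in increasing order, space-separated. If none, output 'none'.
Step 0: SEND seq=5000 -> fresh
Step 1: DROP seq=5050 -> fresh
Step 2: SEND seq=5131 -> fresh
Step 3: SEND seq=5050 -> retransmit
Step 4: SEND seq=5247 -> fresh
Step 5: SEND seq=7000 -> fresh
Step 6: SEND seq=5341 -> fresh

Answer: 3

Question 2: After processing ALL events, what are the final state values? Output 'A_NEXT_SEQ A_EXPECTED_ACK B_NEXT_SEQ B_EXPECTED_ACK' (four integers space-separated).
Answer: 5380 7193 7193 5380

Derivation:
After event 0: A_seq=5050 A_ack=7000 B_seq=7000 B_ack=5050
After event 1: A_seq=5131 A_ack=7000 B_seq=7000 B_ack=5050
After event 2: A_seq=5247 A_ack=7000 B_seq=7000 B_ack=5050
After event 3: A_seq=5247 A_ack=7000 B_seq=7000 B_ack=5247
After event 4: A_seq=5341 A_ack=7000 B_seq=7000 B_ack=5341
After event 5: A_seq=5341 A_ack=7193 B_seq=7193 B_ack=5341
After event 6: A_seq=5380 A_ack=7193 B_seq=7193 B_ack=5380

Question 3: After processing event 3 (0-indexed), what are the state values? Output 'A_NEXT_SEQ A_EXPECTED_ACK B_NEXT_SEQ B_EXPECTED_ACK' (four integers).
After event 0: A_seq=5050 A_ack=7000 B_seq=7000 B_ack=5050
After event 1: A_seq=5131 A_ack=7000 B_seq=7000 B_ack=5050
After event 2: A_seq=5247 A_ack=7000 B_seq=7000 B_ack=5050
After event 3: A_seq=5247 A_ack=7000 B_seq=7000 B_ack=5247

5247 7000 7000 5247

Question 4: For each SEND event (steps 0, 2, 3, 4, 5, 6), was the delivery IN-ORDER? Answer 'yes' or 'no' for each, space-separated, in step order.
Step 0: SEND seq=5000 -> in-order
Step 2: SEND seq=5131 -> out-of-order
Step 3: SEND seq=5050 -> in-order
Step 4: SEND seq=5247 -> in-order
Step 5: SEND seq=7000 -> in-order
Step 6: SEND seq=5341 -> in-order

Answer: yes no yes yes yes yes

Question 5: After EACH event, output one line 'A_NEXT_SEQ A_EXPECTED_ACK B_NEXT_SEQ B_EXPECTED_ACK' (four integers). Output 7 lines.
5050 7000 7000 5050
5131 7000 7000 5050
5247 7000 7000 5050
5247 7000 7000 5247
5341 7000 7000 5341
5341 7193 7193 5341
5380 7193 7193 5380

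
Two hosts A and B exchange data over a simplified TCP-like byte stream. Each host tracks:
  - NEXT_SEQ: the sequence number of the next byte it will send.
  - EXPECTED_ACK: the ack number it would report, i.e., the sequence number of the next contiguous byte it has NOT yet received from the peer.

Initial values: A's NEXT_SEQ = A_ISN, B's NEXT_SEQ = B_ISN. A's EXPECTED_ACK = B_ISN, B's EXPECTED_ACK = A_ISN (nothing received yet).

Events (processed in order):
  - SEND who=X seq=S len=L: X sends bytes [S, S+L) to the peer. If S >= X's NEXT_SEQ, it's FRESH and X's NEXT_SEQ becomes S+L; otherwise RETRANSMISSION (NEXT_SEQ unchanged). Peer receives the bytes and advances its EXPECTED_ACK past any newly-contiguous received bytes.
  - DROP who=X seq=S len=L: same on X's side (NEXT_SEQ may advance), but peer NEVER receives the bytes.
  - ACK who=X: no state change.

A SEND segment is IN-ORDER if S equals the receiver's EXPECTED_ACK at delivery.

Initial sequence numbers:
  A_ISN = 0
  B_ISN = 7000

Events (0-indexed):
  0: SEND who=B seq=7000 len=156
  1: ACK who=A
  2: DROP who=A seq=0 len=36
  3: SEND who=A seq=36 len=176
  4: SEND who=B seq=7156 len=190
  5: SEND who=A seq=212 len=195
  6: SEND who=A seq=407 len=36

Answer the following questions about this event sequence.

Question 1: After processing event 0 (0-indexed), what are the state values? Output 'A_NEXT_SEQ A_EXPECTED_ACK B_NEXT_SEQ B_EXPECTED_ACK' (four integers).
After event 0: A_seq=0 A_ack=7156 B_seq=7156 B_ack=0

0 7156 7156 0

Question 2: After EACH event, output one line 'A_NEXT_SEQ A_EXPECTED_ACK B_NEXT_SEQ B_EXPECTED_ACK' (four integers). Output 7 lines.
0 7156 7156 0
0 7156 7156 0
36 7156 7156 0
212 7156 7156 0
212 7346 7346 0
407 7346 7346 0
443 7346 7346 0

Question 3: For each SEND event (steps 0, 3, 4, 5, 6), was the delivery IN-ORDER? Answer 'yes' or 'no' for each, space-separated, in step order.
Step 0: SEND seq=7000 -> in-order
Step 3: SEND seq=36 -> out-of-order
Step 4: SEND seq=7156 -> in-order
Step 5: SEND seq=212 -> out-of-order
Step 6: SEND seq=407 -> out-of-order

Answer: yes no yes no no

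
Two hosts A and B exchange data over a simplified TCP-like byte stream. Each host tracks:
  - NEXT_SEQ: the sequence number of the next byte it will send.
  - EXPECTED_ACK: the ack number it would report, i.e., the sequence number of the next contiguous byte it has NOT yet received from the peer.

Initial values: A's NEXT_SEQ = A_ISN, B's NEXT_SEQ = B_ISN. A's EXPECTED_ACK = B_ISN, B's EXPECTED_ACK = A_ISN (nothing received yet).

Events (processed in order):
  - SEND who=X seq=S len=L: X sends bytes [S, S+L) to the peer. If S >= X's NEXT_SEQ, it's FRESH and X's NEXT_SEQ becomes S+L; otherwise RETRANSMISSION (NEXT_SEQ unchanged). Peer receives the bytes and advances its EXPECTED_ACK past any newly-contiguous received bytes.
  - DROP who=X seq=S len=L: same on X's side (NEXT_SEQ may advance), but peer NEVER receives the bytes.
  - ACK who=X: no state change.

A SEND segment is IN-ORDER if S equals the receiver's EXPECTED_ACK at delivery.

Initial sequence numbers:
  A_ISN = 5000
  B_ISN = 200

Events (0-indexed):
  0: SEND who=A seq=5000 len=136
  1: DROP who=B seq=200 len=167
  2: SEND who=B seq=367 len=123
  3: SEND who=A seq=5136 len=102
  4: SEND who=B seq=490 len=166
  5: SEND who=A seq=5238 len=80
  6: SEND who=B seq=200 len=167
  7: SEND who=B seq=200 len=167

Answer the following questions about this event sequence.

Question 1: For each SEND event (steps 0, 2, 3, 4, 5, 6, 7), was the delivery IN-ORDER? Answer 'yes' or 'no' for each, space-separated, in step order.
Step 0: SEND seq=5000 -> in-order
Step 2: SEND seq=367 -> out-of-order
Step 3: SEND seq=5136 -> in-order
Step 4: SEND seq=490 -> out-of-order
Step 5: SEND seq=5238 -> in-order
Step 6: SEND seq=200 -> in-order
Step 7: SEND seq=200 -> out-of-order

Answer: yes no yes no yes yes no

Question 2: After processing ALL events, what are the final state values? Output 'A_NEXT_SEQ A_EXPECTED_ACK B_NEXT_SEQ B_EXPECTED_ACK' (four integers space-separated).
Answer: 5318 656 656 5318

Derivation:
After event 0: A_seq=5136 A_ack=200 B_seq=200 B_ack=5136
After event 1: A_seq=5136 A_ack=200 B_seq=367 B_ack=5136
After event 2: A_seq=5136 A_ack=200 B_seq=490 B_ack=5136
After event 3: A_seq=5238 A_ack=200 B_seq=490 B_ack=5238
After event 4: A_seq=5238 A_ack=200 B_seq=656 B_ack=5238
After event 5: A_seq=5318 A_ack=200 B_seq=656 B_ack=5318
After event 6: A_seq=5318 A_ack=656 B_seq=656 B_ack=5318
After event 7: A_seq=5318 A_ack=656 B_seq=656 B_ack=5318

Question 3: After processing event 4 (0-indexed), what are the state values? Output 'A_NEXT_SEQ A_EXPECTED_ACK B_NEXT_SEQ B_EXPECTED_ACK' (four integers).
After event 0: A_seq=5136 A_ack=200 B_seq=200 B_ack=5136
After event 1: A_seq=5136 A_ack=200 B_seq=367 B_ack=5136
After event 2: A_seq=5136 A_ack=200 B_seq=490 B_ack=5136
After event 3: A_seq=5238 A_ack=200 B_seq=490 B_ack=5238
After event 4: A_seq=5238 A_ack=200 B_seq=656 B_ack=5238

5238 200 656 5238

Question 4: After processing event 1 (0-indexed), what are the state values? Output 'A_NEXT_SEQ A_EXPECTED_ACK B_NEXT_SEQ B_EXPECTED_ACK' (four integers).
After event 0: A_seq=5136 A_ack=200 B_seq=200 B_ack=5136
After event 1: A_seq=5136 A_ack=200 B_seq=367 B_ack=5136

5136 200 367 5136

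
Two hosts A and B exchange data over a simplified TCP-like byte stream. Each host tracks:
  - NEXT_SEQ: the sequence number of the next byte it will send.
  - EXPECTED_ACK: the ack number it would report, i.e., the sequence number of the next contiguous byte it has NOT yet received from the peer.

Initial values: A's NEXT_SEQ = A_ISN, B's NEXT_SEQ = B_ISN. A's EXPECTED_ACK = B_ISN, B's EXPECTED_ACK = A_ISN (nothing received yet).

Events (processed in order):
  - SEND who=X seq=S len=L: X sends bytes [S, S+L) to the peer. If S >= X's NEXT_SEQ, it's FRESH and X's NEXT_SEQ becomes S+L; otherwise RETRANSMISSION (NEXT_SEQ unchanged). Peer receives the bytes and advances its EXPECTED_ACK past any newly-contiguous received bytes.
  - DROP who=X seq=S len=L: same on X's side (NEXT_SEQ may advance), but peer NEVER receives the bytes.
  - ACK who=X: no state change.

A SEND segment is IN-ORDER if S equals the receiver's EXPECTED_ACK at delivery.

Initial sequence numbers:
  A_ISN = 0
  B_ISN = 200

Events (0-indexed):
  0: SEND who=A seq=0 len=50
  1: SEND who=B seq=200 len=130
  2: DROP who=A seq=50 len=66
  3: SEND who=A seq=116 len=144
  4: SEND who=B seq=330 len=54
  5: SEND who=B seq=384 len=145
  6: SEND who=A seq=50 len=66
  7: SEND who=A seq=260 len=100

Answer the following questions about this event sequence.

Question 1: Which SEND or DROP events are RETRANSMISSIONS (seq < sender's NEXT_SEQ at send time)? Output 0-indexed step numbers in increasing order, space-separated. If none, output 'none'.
Step 0: SEND seq=0 -> fresh
Step 1: SEND seq=200 -> fresh
Step 2: DROP seq=50 -> fresh
Step 3: SEND seq=116 -> fresh
Step 4: SEND seq=330 -> fresh
Step 5: SEND seq=384 -> fresh
Step 6: SEND seq=50 -> retransmit
Step 7: SEND seq=260 -> fresh

Answer: 6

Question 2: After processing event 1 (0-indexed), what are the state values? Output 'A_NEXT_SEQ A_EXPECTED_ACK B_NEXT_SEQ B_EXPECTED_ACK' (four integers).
After event 0: A_seq=50 A_ack=200 B_seq=200 B_ack=50
After event 1: A_seq=50 A_ack=330 B_seq=330 B_ack=50

50 330 330 50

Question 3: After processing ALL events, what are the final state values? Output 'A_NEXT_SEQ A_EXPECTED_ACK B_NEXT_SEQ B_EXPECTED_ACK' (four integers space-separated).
Answer: 360 529 529 360

Derivation:
After event 0: A_seq=50 A_ack=200 B_seq=200 B_ack=50
After event 1: A_seq=50 A_ack=330 B_seq=330 B_ack=50
After event 2: A_seq=116 A_ack=330 B_seq=330 B_ack=50
After event 3: A_seq=260 A_ack=330 B_seq=330 B_ack=50
After event 4: A_seq=260 A_ack=384 B_seq=384 B_ack=50
After event 5: A_seq=260 A_ack=529 B_seq=529 B_ack=50
After event 6: A_seq=260 A_ack=529 B_seq=529 B_ack=260
After event 7: A_seq=360 A_ack=529 B_seq=529 B_ack=360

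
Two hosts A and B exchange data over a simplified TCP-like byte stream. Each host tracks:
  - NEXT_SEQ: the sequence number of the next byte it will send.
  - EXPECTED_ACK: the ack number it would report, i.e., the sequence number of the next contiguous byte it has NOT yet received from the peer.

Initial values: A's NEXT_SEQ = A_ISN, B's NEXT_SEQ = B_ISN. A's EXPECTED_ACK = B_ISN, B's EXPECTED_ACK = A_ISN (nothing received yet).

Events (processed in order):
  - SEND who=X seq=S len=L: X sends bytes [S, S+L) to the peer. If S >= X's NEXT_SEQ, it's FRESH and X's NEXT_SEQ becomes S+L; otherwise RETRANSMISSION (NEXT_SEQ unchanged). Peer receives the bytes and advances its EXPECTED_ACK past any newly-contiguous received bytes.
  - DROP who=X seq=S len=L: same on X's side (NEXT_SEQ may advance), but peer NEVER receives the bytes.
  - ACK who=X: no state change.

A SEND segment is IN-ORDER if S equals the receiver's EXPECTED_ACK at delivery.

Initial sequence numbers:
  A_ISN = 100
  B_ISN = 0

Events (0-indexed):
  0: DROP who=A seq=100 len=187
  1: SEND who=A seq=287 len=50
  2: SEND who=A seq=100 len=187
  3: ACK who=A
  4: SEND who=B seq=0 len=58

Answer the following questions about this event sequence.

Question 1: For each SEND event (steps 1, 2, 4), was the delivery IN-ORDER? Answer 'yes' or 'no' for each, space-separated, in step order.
Answer: no yes yes

Derivation:
Step 1: SEND seq=287 -> out-of-order
Step 2: SEND seq=100 -> in-order
Step 4: SEND seq=0 -> in-order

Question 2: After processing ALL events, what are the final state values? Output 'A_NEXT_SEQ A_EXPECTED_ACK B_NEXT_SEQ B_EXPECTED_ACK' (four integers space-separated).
After event 0: A_seq=287 A_ack=0 B_seq=0 B_ack=100
After event 1: A_seq=337 A_ack=0 B_seq=0 B_ack=100
After event 2: A_seq=337 A_ack=0 B_seq=0 B_ack=337
After event 3: A_seq=337 A_ack=0 B_seq=0 B_ack=337
After event 4: A_seq=337 A_ack=58 B_seq=58 B_ack=337

Answer: 337 58 58 337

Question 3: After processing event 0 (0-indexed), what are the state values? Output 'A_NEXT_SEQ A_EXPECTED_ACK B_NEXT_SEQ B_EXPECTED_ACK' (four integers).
After event 0: A_seq=287 A_ack=0 B_seq=0 B_ack=100

287 0 0 100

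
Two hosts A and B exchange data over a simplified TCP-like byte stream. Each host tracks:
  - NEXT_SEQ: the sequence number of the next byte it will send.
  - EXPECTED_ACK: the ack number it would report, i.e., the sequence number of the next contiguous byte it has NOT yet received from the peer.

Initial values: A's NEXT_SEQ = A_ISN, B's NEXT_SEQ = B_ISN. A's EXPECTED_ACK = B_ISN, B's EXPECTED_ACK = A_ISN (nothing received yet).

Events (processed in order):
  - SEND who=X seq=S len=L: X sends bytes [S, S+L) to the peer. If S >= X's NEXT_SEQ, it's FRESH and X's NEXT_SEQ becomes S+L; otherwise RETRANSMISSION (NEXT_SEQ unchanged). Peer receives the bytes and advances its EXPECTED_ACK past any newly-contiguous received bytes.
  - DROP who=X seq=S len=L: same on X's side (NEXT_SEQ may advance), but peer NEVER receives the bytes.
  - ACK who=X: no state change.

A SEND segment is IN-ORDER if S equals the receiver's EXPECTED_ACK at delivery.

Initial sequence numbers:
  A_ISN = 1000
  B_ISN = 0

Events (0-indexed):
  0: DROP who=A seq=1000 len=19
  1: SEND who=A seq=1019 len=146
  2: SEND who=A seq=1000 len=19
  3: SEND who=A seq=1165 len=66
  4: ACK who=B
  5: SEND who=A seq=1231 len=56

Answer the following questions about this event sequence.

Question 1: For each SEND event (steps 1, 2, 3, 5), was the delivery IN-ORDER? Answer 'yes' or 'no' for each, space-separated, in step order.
Answer: no yes yes yes

Derivation:
Step 1: SEND seq=1019 -> out-of-order
Step 2: SEND seq=1000 -> in-order
Step 3: SEND seq=1165 -> in-order
Step 5: SEND seq=1231 -> in-order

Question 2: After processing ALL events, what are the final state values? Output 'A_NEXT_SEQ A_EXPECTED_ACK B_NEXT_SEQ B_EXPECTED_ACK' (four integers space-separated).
Answer: 1287 0 0 1287

Derivation:
After event 0: A_seq=1019 A_ack=0 B_seq=0 B_ack=1000
After event 1: A_seq=1165 A_ack=0 B_seq=0 B_ack=1000
After event 2: A_seq=1165 A_ack=0 B_seq=0 B_ack=1165
After event 3: A_seq=1231 A_ack=0 B_seq=0 B_ack=1231
After event 4: A_seq=1231 A_ack=0 B_seq=0 B_ack=1231
After event 5: A_seq=1287 A_ack=0 B_seq=0 B_ack=1287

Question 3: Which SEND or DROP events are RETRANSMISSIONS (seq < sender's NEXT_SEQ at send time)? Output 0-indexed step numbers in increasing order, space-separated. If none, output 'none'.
Step 0: DROP seq=1000 -> fresh
Step 1: SEND seq=1019 -> fresh
Step 2: SEND seq=1000 -> retransmit
Step 3: SEND seq=1165 -> fresh
Step 5: SEND seq=1231 -> fresh

Answer: 2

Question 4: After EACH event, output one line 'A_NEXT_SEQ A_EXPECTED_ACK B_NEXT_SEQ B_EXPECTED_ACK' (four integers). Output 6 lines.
1019 0 0 1000
1165 0 0 1000
1165 0 0 1165
1231 0 0 1231
1231 0 0 1231
1287 0 0 1287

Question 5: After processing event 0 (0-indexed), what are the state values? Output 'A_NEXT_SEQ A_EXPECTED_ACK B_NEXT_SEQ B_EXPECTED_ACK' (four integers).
After event 0: A_seq=1019 A_ack=0 B_seq=0 B_ack=1000

1019 0 0 1000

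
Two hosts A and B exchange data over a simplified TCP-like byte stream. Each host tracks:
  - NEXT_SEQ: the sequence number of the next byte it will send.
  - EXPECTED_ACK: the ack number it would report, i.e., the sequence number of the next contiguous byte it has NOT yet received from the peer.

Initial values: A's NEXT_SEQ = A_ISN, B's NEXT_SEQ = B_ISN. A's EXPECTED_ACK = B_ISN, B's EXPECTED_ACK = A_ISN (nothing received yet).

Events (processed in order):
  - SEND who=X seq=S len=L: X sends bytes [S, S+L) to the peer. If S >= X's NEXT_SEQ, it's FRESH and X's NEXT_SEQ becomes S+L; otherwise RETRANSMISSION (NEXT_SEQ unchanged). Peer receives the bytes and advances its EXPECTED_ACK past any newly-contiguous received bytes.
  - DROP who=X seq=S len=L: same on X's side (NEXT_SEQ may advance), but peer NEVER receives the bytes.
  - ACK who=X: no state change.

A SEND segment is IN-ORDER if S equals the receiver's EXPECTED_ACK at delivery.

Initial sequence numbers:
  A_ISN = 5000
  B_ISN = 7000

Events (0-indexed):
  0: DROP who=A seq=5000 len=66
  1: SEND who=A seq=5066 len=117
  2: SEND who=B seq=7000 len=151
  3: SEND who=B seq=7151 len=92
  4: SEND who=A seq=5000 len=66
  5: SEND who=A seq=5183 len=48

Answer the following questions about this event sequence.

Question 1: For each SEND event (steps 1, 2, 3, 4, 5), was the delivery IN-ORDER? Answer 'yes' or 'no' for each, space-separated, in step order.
Step 1: SEND seq=5066 -> out-of-order
Step 2: SEND seq=7000 -> in-order
Step 3: SEND seq=7151 -> in-order
Step 4: SEND seq=5000 -> in-order
Step 5: SEND seq=5183 -> in-order

Answer: no yes yes yes yes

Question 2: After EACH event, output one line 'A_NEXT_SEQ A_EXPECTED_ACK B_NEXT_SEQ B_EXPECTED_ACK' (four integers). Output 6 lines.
5066 7000 7000 5000
5183 7000 7000 5000
5183 7151 7151 5000
5183 7243 7243 5000
5183 7243 7243 5183
5231 7243 7243 5231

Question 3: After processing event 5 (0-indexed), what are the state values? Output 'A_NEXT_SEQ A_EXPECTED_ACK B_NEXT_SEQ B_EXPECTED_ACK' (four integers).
After event 0: A_seq=5066 A_ack=7000 B_seq=7000 B_ack=5000
After event 1: A_seq=5183 A_ack=7000 B_seq=7000 B_ack=5000
After event 2: A_seq=5183 A_ack=7151 B_seq=7151 B_ack=5000
After event 3: A_seq=5183 A_ack=7243 B_seq=7243 B_ack=5000
After event 4: A_seq=5183 A_ack=7243 B_seq=7243 B_ack=5183
After event 5: A_seq=5231 A_ack=7243 B_seq=7243 B_ack=5231

5231 7243 7243 5231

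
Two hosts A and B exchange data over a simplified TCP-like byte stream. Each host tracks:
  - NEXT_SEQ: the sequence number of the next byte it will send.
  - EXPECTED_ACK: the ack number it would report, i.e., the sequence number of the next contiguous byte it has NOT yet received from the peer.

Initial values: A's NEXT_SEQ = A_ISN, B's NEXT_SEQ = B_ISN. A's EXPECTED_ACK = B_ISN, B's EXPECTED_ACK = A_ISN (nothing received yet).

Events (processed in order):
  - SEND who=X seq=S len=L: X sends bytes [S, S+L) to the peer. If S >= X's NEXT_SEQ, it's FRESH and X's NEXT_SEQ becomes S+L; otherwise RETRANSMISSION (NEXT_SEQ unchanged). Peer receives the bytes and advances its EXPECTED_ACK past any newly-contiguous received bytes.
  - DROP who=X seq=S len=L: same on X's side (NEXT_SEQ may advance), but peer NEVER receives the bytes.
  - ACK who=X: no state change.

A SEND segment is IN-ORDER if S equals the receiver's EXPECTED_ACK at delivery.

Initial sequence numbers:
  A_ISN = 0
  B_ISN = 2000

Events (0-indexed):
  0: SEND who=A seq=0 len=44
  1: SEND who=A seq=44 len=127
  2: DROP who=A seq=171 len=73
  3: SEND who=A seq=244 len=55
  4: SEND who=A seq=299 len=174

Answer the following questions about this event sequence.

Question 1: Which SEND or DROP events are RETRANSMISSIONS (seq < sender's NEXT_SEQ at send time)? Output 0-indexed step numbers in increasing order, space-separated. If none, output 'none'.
Answer: none

Derivation:
Step 0: SEND seq=0 -> fresh
Step 1: SEND seq=44 -> fresh
Step 2: DROP seq=171 -> fresh
Step 3: SEND seq=244 -> fresh
Step 4: SEND seq=299 -> fresh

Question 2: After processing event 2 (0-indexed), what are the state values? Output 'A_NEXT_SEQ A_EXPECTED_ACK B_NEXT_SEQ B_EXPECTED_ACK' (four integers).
After event 0: A_seq=44 A_ack=2000 B_seq=2000 B_ack=44
After event 1: A_seq=171 A_ack=2000 B_seq=2000 B_ack=171
After event 2: A_seq=244 A_ack=2000 B_seq=2000 B_ack=171

244 2000 2000 171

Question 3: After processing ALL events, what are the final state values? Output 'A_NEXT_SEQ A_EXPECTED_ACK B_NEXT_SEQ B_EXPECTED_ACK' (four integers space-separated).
After event 0: A_seq=44 A_ack=2000 B_seq=2000 B_ack=44
After event 1: A_seq=171 A_ack=2000 B_seq=2000 B_ack=171
After event 2: A_seq=244 A_ack=2000 B_seq=2000 B_ack=171
After event 3: A_seq=299 A_ack=2000 B_seq=2000 B_ack=171
After event 4: A_seq=473 A_ack=2000 B_seq=2000 B_ack=171

Answer: 473 2000 2000 171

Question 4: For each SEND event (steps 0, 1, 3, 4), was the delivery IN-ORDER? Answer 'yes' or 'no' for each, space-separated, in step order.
Answer: yes yes no no

Derivation:
Step 0: SEND seq=0 -> in-order
Step 1: SEND seq=44 -> in-order
Step 3: SEND seq=244 -> out-of-order
Step 4: SEND seq=299 -> out-of-order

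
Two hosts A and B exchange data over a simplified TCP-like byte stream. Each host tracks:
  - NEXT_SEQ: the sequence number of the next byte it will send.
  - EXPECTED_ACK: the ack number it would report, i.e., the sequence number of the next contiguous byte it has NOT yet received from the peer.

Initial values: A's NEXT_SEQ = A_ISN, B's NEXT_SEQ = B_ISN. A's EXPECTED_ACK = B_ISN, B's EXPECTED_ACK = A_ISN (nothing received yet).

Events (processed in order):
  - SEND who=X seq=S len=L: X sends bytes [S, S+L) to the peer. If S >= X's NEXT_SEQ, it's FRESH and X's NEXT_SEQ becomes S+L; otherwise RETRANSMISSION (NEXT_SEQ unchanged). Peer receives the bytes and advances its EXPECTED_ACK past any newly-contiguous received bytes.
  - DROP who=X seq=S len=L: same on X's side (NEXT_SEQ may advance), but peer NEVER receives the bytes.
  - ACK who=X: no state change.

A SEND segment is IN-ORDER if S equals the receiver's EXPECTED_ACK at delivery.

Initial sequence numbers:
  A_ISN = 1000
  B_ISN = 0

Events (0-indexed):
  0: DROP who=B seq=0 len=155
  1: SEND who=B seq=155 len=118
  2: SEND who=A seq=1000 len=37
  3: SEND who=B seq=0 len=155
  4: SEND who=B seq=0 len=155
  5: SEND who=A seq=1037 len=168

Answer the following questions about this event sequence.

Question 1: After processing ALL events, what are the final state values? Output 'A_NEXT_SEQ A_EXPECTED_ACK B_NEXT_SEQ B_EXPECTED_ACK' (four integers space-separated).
Answer: 1205 273 273 1205

Derivation:
After event 0: A_seq=1000 A_ack=0 B_seq=155 B_ack=1000
After event 1: A_seq=1000 A_ack=0 B_seq=273 B_ack=1000
After event 2: A_seq=1037 A_ack=0 B_seq=273 B_ack=1037
After event 3: A_seq=1037 A_ack=273 B_seq=273 B_ack=1037
After event 4: A_seq=1037 A_ack=273 B_seq=273 B_ack=1037
After event 5: A_seq=1205 A_ack=273 B_seq=273 B_ack=1205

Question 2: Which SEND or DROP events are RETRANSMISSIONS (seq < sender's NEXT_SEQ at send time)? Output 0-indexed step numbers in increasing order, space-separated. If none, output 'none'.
Answer: 3 4

Derivation:
Step 0: DROP seq=0 -> fresh
Step 1: SEND seq=155 -> fresh
Step 2: SEND seq=1000 -> fresh
Step 3: SEND seq=0 -> retransmit
Step 4: SEND seq=0 -> retransmit
Step 5: SEND seq=1037 -> fresh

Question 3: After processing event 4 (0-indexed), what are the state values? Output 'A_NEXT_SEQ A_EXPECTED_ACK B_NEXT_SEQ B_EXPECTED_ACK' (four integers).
After event 0: A_seq=1000 A_ack=0 B_seq=155 B_ack=1000
After event 1: A_seq=1000 A_ack=0 B_seq=273 B_ack=1000
After event 2: A_seq=1037 A_ack=0 B_seq=273 B_ack=1037
After event 3: A_seq=1037 A_ack=273 B_seq=273 B_ack=1037
After event 4: A_seq=1037 A_ack=273 B_seq=273 B_ack=1037

1037 273 273 1037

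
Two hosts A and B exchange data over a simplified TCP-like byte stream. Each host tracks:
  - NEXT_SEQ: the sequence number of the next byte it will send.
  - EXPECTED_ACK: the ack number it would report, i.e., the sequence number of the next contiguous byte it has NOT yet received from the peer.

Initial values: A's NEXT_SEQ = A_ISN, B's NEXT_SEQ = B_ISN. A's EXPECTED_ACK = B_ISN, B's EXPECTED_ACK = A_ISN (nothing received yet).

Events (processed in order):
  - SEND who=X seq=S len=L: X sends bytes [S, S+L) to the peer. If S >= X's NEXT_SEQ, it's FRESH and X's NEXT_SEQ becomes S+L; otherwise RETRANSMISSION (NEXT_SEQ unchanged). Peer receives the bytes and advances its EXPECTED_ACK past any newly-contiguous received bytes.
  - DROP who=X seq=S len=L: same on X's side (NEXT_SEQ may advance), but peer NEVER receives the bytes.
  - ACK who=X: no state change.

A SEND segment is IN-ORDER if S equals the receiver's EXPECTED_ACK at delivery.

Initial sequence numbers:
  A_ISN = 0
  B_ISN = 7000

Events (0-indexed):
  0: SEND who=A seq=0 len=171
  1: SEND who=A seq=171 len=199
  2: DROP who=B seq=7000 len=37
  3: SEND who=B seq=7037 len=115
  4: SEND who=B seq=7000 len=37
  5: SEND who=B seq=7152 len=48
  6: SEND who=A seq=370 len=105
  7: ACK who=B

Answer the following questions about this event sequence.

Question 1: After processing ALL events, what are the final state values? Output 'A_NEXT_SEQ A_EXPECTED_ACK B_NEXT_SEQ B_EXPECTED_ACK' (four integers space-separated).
Answer: 475 7200 7200 475

Derivation:
After event 0: A_seq=171 A_ack=7000 B_seq=7000 B_ack=171
After event 1: A_seq=370 A_ack=7000 B_seq=7000 B_ack=370
After event 2: A_seq=370 A_ack=7000 B_seq=7037 B_ack=370
After event 3: A_seq=370 A_ack=7000 B_seq=7152 B_ack=370
After event 4: A_seq=370 A_ack=7152 B_seq=7152 B_ack=370
After event 5: A_seq=370 A_ack=7200 B_seq=7200 B_ack=370
After event 6: A_seq=475 A_ack=7200 B_seq=7200 B_ack=475
After event 7: A_seq=475 A_ack=7200 B_seq=7200 B_ack=475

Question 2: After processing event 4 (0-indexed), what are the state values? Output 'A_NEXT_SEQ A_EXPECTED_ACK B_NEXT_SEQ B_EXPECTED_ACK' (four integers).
After event 0: A_seq=171 A_ack=7000 B_seq=7000 B_ack=171
After event 1: A_seq=370 A_ack=7000 B_seq=7000 B_ack=370
After event 2: A_seq=370 A_ack=7000 B_seq=7037 B_ack=370
After event 3: A_seq=370 A_ack=7000 B_seq=7152 B_ack=370
After event 4: A_seq=370 A_ack=7152 B_seq=7152 B_ack=370

370 7152 7152 370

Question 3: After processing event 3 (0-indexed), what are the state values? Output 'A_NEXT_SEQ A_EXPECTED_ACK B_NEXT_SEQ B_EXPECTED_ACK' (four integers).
After event 0: A_seq=171 A_ack=7000 B_seq=7000 B_ack=171
After event 1: A_seq=370 A_ack=7000 B_seq=7000 B_ack=370
After event 2: A_seq=370 A_ack=7000 B_seq=7037 B_ack=370
After event 3: A_seq=370 A_ack=7000 B_seq=7152 B_ack=370

370 7000 7152 370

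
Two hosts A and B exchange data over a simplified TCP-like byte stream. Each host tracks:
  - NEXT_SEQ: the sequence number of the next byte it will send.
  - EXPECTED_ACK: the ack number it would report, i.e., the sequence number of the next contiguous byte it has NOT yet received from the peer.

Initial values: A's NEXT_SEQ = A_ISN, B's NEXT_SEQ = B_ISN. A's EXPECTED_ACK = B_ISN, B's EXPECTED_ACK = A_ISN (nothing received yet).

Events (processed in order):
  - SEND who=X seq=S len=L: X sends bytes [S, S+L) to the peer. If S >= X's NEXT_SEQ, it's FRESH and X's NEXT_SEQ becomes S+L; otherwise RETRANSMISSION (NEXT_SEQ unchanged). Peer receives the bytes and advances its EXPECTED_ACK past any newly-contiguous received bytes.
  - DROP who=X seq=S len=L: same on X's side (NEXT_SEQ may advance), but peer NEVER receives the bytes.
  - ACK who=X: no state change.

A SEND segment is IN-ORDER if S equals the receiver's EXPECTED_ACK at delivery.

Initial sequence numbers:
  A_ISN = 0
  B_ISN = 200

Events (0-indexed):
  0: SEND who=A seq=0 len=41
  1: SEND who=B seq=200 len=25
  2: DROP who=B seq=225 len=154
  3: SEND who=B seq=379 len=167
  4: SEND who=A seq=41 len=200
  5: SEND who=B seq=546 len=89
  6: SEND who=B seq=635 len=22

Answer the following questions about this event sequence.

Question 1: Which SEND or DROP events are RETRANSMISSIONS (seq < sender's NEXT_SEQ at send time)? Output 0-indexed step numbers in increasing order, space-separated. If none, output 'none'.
Step 0: SEND seq=0 -> fresh
Step 1: SEND seq=200 -> fresh
Step 2: DROP seq=225 -> fresh
Step 3: SEND seq=379 -> fresh
Step 4: SEND seq=41 -> fresh
Step 5: SEND seq=546 -> fresh
Step 6: SEND seq=635 -> fresh

Answer: none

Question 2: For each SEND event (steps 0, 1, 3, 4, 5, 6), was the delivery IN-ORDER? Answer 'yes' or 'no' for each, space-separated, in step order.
Step 0: SEND seq=0 -> in-order
Step 1: SEND seq=200 -> in-order
Step 3: SEND seq=379 -> out-of-order
Step 4: SEND seq=41 -> in-order
Step 5: SEND seq=546 -> out-of-order
Step 6: SEND seq=635 -> out-of-order

Answer: yes yes no yes no no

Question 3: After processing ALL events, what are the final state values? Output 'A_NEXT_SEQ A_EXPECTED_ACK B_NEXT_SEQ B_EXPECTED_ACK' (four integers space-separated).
After event 0: A_seq=41 A_ack=200 B_seq=200 B_ack=41
After event 1: A_seq=41 A_ack=225 B_seq=225 B_ack=41
After event 2: A_seq=41 A_ack=225 B_seq=379 B_ack=41
After event 3: A_seq=41 A_ack=225 B_seq=546 B_ack=41
After event 4: A_seq=241 A_ack=225 B_seq=546 B_ack=241
After event 5: A_seq=241 A_ack=225 B_seq=635 B_ack=241
After event 6: A_seq=241 A_ack=225 B_seq=657 B_ack=241

Answer: 241 225 657 241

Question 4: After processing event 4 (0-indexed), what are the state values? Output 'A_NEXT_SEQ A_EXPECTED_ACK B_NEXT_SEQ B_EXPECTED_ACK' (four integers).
After event 0: A_seq=41 A_ack=200 B_seq=200 B_ack=41
After event 1: A_seq=41 A_ack=225 B_seq=225 B_ack=41
After event 2: A_seq=41 A_ack=225 B_seq=379 B_ack=41
After event 3: A_seq=41 A_ack=225 B_seq=546 B_ack=41
After event 4: A_seq=241 A_ack=225 B_seq=546 B_ack=241

241 225 546 241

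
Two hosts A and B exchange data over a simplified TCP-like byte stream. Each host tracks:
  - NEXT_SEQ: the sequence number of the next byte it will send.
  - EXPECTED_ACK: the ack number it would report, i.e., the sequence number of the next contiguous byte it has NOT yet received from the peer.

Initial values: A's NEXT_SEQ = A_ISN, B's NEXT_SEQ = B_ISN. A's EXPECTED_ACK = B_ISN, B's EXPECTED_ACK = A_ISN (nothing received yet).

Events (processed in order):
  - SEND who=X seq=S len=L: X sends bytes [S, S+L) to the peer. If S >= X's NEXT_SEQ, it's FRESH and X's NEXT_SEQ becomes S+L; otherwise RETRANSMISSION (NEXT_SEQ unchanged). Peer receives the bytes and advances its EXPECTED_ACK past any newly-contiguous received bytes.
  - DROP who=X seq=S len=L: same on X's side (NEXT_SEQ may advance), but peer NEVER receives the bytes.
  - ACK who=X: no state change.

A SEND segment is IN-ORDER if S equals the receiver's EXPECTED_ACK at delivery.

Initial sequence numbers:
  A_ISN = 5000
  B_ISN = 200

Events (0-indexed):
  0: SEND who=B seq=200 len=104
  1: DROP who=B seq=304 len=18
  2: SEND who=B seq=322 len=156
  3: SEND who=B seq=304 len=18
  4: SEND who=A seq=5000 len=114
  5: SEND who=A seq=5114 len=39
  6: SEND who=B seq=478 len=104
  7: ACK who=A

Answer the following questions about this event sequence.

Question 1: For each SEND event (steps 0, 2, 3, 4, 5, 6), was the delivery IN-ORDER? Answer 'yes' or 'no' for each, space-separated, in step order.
Step 0: SEND seq=200 -> in-order
Step 2: SEND seq=322 -> out-of-order
Step 3: SEND seq=304 -> in-order
Step 4: SEND seq=5000 -> in-order
Step 5: SEND seq=5114 -> in-order
Step 6: SEND seq=478 -> in-order

Answer: yes no yes yes yes yes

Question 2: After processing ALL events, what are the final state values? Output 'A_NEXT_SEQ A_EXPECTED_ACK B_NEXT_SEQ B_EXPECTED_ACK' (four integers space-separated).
Answer: 5153 582 582 5153

Derivation:
After event 0: A_seq=5000 A_ack=304 B_seq=304 B_ack=5000
After event 1: A_seq=5000 A_ack=304 B_seq=322 B_ack=5000
After event 2: A_seq=5000 A_ack=304 B_seq=478 B_ack=5000
After event 3: A_seq=5000 A_ack=478 B_seq=478 B_ack=5000
After event 4: A_seq=5114 A_ack=478 B_seq=478 B_ack=5114
After event 5: A_seq=5153 A_ack=478 B_seq=478 B_ack=5153
After event 6: A_seq=5153 A_ack=582 B_seq=582 B_ack=5153
After event 7: A_seq=5153 A_ack=582 B_seq=582 B_ack=5153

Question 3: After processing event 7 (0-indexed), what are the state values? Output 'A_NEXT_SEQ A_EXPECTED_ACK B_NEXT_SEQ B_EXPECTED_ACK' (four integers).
After event 0: A_seq=5000 A_ack=304 B_seq=304 B_ack=5000
After event 1: A_seq=5000 A_ack=304 B_seq=322 B_ack=5000
After event 2: A_seq=5000 A_ack=304 B_seq=478 B_ack=5000
After event 3: A_seq=5000 A_ack=478 B_seq=478 B_ack=5000
After event 4: A_seq=5114 A_ack=478 B_seq=478 B_ack=5114
After event 5: A_seq=5153 A_ack=478 B_seq=478 B_ack=5153
After event 6: A_seq=5153 A_ack=582 B_seq=582 B_ack=5153
After event 7: A_seq=5153 A_ack=582 B_seq=582 B_ack=5153

5153 582 582 5153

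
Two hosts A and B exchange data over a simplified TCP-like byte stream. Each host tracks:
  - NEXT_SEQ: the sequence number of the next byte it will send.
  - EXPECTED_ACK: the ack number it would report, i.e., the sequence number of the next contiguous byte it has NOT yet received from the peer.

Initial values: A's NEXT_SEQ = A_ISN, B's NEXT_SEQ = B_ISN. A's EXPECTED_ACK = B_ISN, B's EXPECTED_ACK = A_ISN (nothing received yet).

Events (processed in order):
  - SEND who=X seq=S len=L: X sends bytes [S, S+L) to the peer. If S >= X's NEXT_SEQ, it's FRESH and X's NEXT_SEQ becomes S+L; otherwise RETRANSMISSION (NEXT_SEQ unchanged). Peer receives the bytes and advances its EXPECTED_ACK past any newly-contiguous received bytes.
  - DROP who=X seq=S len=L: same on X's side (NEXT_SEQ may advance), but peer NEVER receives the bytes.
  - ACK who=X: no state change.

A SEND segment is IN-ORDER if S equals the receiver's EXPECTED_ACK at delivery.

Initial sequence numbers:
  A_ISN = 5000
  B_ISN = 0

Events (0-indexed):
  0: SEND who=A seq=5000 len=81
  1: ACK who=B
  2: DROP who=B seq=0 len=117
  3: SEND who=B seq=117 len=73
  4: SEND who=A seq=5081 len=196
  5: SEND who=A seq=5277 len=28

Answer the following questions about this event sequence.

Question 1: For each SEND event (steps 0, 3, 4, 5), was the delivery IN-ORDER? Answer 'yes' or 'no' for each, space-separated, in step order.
Answer: yes no yes yes

Derivation:
Step 0: SEND seq=5000 -> in-order
Step 3: SEND seq=117 -> out-of-order
Step 4: SEND seq=5081 -> in-order
Step 5: SEND seq=5277 -> in-order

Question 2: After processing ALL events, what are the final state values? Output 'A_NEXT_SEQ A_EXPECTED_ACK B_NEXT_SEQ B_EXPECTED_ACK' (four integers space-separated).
Answer: 5305 0 190 5305

Derivation:
After event 0: A_seq=5081 A_ack=0 B_seq=0 B_ack=5081
After event 1: A_seq=5081 A_ack=0 B_seq=0 B_ack=5081
After event 2: A_seq=5081 A_ack=0 B_seq=117 B_ack=5081
After event 3: A_seq=5081 A_ack=0 B_seq=190 B_ack=5081
After event 4: A_seq=5277 A_ack=0 B_seq=190 B_ack=5277
After event 5: A_seq=5305 A_ack=0 B_seq=190 B_ack=5305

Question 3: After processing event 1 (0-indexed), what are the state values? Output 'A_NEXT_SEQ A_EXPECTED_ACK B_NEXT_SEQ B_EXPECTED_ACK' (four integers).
After event 0: A_seq=5081 A_ack=0 B_seq=0 B_ack=5081
After event 1: A_seq=5081 A_ack=0 B_seq=0 B_ack=5081

5081 0 0 5081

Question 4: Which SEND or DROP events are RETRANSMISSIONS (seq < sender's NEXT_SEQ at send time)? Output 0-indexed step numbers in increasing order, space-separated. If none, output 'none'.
Answer: none

Derivation:
Step 0: SEND seq=5000 -> fresh
Step 2: DROP seq=0 -> fresh
Step 3: SEND seq=117 -> fresh
Step 4: SEND seq=5081 -> fresh
Step 5: SEND seq=5277 -> fresh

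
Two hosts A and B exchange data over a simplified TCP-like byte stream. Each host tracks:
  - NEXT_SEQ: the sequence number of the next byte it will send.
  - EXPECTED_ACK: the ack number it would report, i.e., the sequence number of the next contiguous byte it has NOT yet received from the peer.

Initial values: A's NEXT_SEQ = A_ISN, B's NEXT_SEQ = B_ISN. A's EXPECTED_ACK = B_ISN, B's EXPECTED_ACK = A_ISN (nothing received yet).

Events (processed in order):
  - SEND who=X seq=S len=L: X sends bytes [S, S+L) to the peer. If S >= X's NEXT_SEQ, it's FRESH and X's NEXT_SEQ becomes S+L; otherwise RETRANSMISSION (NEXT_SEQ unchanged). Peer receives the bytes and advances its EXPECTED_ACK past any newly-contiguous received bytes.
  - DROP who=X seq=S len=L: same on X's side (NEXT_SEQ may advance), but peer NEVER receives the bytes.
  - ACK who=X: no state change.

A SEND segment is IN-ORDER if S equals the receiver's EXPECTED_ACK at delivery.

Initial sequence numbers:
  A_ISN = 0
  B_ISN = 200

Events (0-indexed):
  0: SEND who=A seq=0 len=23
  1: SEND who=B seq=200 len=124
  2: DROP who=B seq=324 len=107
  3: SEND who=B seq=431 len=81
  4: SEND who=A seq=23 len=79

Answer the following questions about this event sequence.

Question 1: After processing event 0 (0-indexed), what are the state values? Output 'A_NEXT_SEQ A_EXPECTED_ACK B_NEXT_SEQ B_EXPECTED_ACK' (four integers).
After event 0: A_seq=23 A_ack=200 B_seq=200 B_ack=23

23 200 200 23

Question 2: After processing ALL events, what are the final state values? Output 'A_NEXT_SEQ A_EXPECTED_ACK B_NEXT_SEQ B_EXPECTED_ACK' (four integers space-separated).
Answer: 102 324 512 102

Derivation:
After event 0: A_seq=23 A_ack=200 B_seq=200 B_ack=23
After event 1: A_seq=23 A_ack=324 B_seq=324 B_ack=23
After event 2: A_seq=23 A_ack=324 B_seq=431 B_ack=23
After event 3: A_seq=23 A_ack=324 B_seq=512 B_ack=23
After event 4: A_seq=102 A_ack=324 B_seq=512 B_ack=102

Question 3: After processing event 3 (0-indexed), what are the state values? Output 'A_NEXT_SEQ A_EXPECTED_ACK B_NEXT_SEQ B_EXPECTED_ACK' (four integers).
After event 0: A_seq=23 A_ack=200 B_seq=200 B_ack=23
After event 1: A_seq=23 A_ack=324 B_seq=324 B_ack=23
After event 2: A_seq=23 A_ack=324 B_seq=431 B_ack=23
After event 3: A_seq=23 A_ack=324 B_seq=512 B_ack=23

23 324 512 23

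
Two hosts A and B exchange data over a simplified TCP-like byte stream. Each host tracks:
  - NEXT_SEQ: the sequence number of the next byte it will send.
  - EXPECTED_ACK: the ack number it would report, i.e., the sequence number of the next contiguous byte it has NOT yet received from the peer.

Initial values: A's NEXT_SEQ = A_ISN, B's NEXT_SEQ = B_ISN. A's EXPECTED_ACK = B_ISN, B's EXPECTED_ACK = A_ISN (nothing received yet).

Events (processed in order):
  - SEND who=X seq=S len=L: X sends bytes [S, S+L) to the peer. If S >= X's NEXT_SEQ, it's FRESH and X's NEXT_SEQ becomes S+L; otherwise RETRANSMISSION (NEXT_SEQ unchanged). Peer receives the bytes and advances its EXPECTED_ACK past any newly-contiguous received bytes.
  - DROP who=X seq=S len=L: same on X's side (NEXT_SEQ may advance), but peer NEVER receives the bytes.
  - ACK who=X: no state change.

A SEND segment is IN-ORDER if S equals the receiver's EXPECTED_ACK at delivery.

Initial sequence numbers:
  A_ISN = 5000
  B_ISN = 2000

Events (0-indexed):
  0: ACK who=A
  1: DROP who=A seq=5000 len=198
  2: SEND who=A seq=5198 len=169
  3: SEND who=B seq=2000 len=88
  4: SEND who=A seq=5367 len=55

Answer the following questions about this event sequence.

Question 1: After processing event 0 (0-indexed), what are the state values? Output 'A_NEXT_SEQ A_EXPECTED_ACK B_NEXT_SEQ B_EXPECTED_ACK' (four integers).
After event 0: A_seq=5000 A_ack=2000 B_seq=2000 B_ack=5000

5000 2000 2000 5000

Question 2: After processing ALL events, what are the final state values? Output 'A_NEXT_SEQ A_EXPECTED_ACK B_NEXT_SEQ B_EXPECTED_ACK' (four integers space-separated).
After event 0: A_seq=5000 A_ack=2000 B_seq=2000 B_ack=5000
After event 1: A_seq=5198 A_ack=2000 B_seq=2000 B_ack=5000
After event 2: A_seq=5367 A_ack=2000 B_seq=2000 B_ack=5000
After event 3: A_seq=5367 A_ack=2088 B_seq=2088 B_ack=5000
After event 4: A_seq=5422 A_ack=2088 B_seq=2088 B_ack=5000

Answer: 5422 2088 2088 5000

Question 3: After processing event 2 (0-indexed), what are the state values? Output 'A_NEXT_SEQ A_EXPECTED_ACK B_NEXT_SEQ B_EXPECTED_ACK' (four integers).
After event 0: A_seq=5000 A_ack=2000 B_seq=2000 B_ack=5000
After event 1: A_seq=5198 A_ack=2000 B_seq=2000 B_ack=5000
After event 2: A_seq=5367 A_ack=2000 B_seq=2000 B_ack=5000

5367 2000 2000 5000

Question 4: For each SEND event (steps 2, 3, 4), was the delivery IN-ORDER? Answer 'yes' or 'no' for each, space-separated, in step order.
Answer: no yes no

Derivation:
Step 2: SEND seq=5198 -> out-of-order
Step 3: SEND seq=2000 -> in-order
Step 4: SEND seq=5367 -> out-of-order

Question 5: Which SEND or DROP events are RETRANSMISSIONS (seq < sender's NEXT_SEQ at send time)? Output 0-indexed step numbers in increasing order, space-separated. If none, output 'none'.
Step 1: DROP seq=5000 -> fresh
Step 2: SEND seq=5198 -> fresh
Step 3: SEND seq=2000 -> fresh
Step 4: SEND seq=5367 -> fresh

Answer: none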